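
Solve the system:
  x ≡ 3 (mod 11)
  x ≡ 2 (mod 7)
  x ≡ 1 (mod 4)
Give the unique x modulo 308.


Moduli 11, 7, 4 are pairwise coprime; by CRT there is a unique solution modulo M = 11 · 7 · 4 = 308.
Solve pairwise, accumulating the modulus:
  Start with x ≡ 3 (mod 11).
  Combine with x ≡ 2 (mod 7): since gcd(11, 7) = 1, we get a unique residue mod 77.
    Write x = 3 + 11·t and substitute into x ≡ 2 (mod 7): 11·t ≡ 2 − 3 = -1 (mod 7).
    Reduce coefficients mod 7: 4·t ≡ 6 (mod 7).
    The inverse of 4 mod 7 is 2 (since 4·2 = 8 = 1·7 + 1), so t ≡ 2·6 = 12 ≡ 5 (mod 7).
    Then x = 3 + 11·5 = 58, valid modulo lcm(11, 7) = 77: x ≡ 58 (mod 77).
  Combine with x ≡ 1 (mod 4): since gcd(77, 4) = 1, we get a unique residue mod 308.
    Write x = 58 + 77·t and substitute into x ≡ 1 (mod 4): 77·t ≡ 1 − 58 = -57 (mod 4).
    Reduce coefficients mod 4: 1·t ≡ 3 (mod 4).
    So t ≡ 3 (mod 4).
    Then x = 58 + 77·3 = 289, valid modulo lcm(77, 4) = 308: x ≡ 289 (mod 308).
Verify: 289 mod 11 = 3 ✓, 289 mod 7 = 2 ✓, 289 mod 4 = 1 ✓.

x ≡ 289 (mod 308).


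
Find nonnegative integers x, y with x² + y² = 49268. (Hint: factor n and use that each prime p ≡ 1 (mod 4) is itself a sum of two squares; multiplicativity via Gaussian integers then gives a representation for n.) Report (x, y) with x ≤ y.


Step 1: Factor n = 49268 = 2^2 · 109 · 113.
Step 2: Check the mod-4 condition on each prime factor: 2 = 2 (special); 109 ≡ 1 (mod 4), exponent 1; 113 ≡ 1 (mod 4), exponent 1.
All primes ≡ 3 (mod 4) appear to even exponent (or don't appear), so by the two-squares theorem n IS expressible as a sum of two squares.
Step 3: Build a representation. Group n = k² · m with k = 2 and m = 109 · 113 = 12317 (a product of primes ≡ 1 (mod 4)); a representation of m scales to one of n via (k·x)² + (k·y)² = k²(x² + y²). Each prime p ≡ 1 (mod 4) is itself a sum of two squares; find a² by testing p − a² for a perfect square:
  109: 109 − 1² = 108, 109 − 2² = 105, 109 − 3² = 100 = 10² ⇒ 109 = 3² + 10².
  113: 113 − 1² = 112, 113 − 2² = 109, 113 − 3² = 104, 113 − 4² = 97, 113 − 5² = 88, 113 − 6² = 77, 113 − 7² = 64 = 8² ⇒ 113 = 7² + 8².
  Combine using the Brahmagupta–Fibonacci identity (a² + b²)(c² + d²) = (ac − bd)² + (ad + bc)² = (ac + bd)² + (ad − bc)²:
  109 · 113 = 12317: from (3² + 10²)(7² + 8²), take (3·7 − 10·8, 3·8 + 10·7) = (21 − 80, 24 + 70) = (-59, 94); dropping signs (only squares matter) gives (59, 94); check 59² + 94² = 3481 + 8836 = 12317 ✓.
  Scale by k = 2: (2·59, 2·94) = (118, 188).
Step 4: Order so x ≤ y and verify: 118² + 188² = 13924 + 35344 = 49268 = n. ✓

n = 49268 = 118² + 188² (one valid representation with x ≤ y).


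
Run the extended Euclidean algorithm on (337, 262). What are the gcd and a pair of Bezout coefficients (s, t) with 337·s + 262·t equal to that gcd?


Euclidean algorithm on (337, 262) — divide until remainder is 0:
  337 = 1 · 262 + 75
  262 = 3 · 75 + 37
  75 = 2 · 37 + 1
  37 = 37 · 1 + 0
gcd(337, 262) = 1.
Track Bezout coefficients alongside the remainders: start with r₀ = 337 = a·1 + b·0 (s = 1, t = 0) and r₁ = 262 = a·0 + b·1 (s = 0, t = 1); each new remainder r_{k+1} = r_{k-1} − q_k·r_k inherits s_{k+1} = s_{k-1} − q_k·s_k, t_{k+1} = t_{k-1} − q_k·t_k, so r_k = a·s_k + b·t_k at every step:
  q = 1: r = 75, s = 1 − 1·0 = 1, t = 0 − 1·1 = -1  (check: 337·1 + 262·(-1) = 75)
  q = 3: r = 37, s = 0 − 3·1 = -3, t = 1 − 3·(-1) = 4  (check: 337·(-3) + 262·4 = 37)
  q = 2: r = 1, s = 1 − 2·(-3) = 7, t = -1 − 2·4 = -9  (check: 337·7 + 262·(-9) = 1)
The row with r = 1 (the gcd) gives the Bezout coefficients s = 7, t = -9.
Result: 337 · (7) + 262 · (-9) = 1.

gcd(337, 262) = 1; s = 7, t = -9 (check: 337·7 + 262·(-9) = 1).


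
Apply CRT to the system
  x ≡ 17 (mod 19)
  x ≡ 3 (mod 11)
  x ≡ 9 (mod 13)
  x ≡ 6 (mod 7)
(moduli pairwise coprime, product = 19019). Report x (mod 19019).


Product of moduli M = 19 · 11 · 13 · 7 = 19019.
Merge one congruence at a time:
  Start: x ≡ 17 (mod 19).
  Combine with x ≡ 3 (mod 11); new modulus lcm = 209.
    Write x = 17 + 19·t and substitute into x ≡ 3 (mod 11): 19·t ≡ 3 − 17 = -14 (mod 11).
    Reduce coefficients mod 11: 8·t ≡ 8 (mod 11).
    The inverse of 8 mod 11 is 7 (since 8·7 = 56 = 5·11 + 1), so t ≡ 7·8 = 56 ≡ 1 (mod 11).
    Then x = 17 + 19·1 = 36, valid modulo lcm(19, 11) = 209: x ≡ 36 (mod 209).
  Combine with x ≡ 9 (mod 13); new modulus lcm = 2717.
    Write x = 36 + 209·t and substitute into x ≡ 9 (mod 13): 209·t ≡ 9 − 36 = -27 (mod 13).
    Reduce coefficients mod 13: 1·t ≡ 12 (mod 13).
    So t ≡ 12 (mod 13).
    Then x = 36 + 209·12 = 2544, valid modulo lcm(209, 13) = 2717: x ≡ 2544 (mod 2717).
  Combine with x ≡ 6 (mod 7); new modulus lcm = 19019.
    Write x = 2544 + 2717·t and substitute into x ≡ 6 (mod 7): 2717·t ≡ 6 − 2544 = -2538 (mod 7).
    Reduce coefficients mod 7: 1·t ≡ 3 (mod 7).
    So t ≡ 3 (mod 7).
    Then x = 2544 + 2717·3 = 10695, valid modulo lcm(2717, 7) = 19019: x ≡ 10695 (mod 19019).
Verify against each original: 10695 mod 19 = 17, 10695 mod 11 = 3, 10695 mod 13 = 9, 10695 mod 7 = 6.

x ≡ 10695 (mod 19019).


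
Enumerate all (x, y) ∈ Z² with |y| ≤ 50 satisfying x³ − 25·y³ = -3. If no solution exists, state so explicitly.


The equation is x³ - 25y³ = -3. For fixed y, x³ = 25·y³ − 3, so a solution requires the RHS to be a perfect cube.
Strategy: iterate y from -50 to 50, compute RHS = 25·y³ − 3, and check whether it is a (positive or negative) perfect cube.
Check small values of y:
  y = 0: RHS = -3 is not a perfect cube.
  y = 1: RHS = 22 is not a perfect cube.
  y = -1: RHS = -28 is not a perfect cube.
  y = 2: RHS = 197 is not a perfect cube.
  y = -2: RHS = -203 is not a perfect cube.
  y = 3: RHS = 672 is not a perfect cube.
  y = -3: RHS = -678 is not a perfect cube.
Continuing the search up to |y| = 50 finds no solutions either.
No (x, y) in the scanned range satisfies the equation.

No integer solutions with |y| ≤ 50.


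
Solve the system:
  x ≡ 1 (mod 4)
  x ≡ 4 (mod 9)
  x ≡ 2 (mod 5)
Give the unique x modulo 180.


Moduli 4, 9, 5 are pairwise coprime; by CRT there is a unique solution modulo M = 4 · 9 · 5 = 180.
Solve pairwise, accumulating the modulus:
  Start with x ≡ 1 (mod 4).
  Combine with x ≡ 4 (mod 9): since gcd(4, 9) = 1, we get a unique residue mod 36.
    Write x = 1 + 4·t and substitute into x ≡ 4 (mod 9): 4·t ≡ 4 − 1 = 3 (mod 9).
    The inverse of 4 mod 9 is 7 (since 4·7 = 28 = 3·9 + 1), so t ≡ 7·3 = 21 ≡ 3 (mod 9).
    Then x = 1 + 4·3 = 13, valid modulo lcm(4, 9) = 36: x ≡ 13 (mod 36).
  Combine with x ≡ 2 (mod 5): since gcd(36, 5) = 1, we get a unique residue mod 180.
    Write x = 13 + 36·t and substitute into x ≡ 2 (mod 5): 36·t ≡ 2 − 13 = -11 (mod 5).
    Reduce coefficients mod 5: 1·t ≡ 4 (mod 5).
    So t ≡ 4 (mod 5).
    Then x = 13 + 36·4 = 157, valid modulo lcm(36, 5) = 180: x ≡ 157 (mod 180).
Verify: 157 mod 4 = 1 ✓, 157 mod 9 = 4 ✓, 157 mod 5 = 2 ✓.

x ≡ 157 (mod 180).


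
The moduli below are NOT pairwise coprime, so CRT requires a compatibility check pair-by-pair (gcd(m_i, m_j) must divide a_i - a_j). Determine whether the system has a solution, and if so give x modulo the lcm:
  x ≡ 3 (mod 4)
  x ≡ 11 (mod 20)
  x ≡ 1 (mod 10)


Moduli 4, 20, 10 are not pairwise coprime, so CRT works modulo lcm(m_i) when all pairwise compatibility conditions hold.
Pairwise compatibility: gcd(m_i, m_j) must divide a_i - a_j for every pair.
Merge one congruence at a time:
  Start: x ≡ 3 (mod 4).
  Combine with x ≡ 11 (mod 20): gcd(4, 20) = 4; 11 - 3 = 8, which IS divisible by 4, so compatible.
    Write x = 3 + 4·t and substitute into x ≡ 11 (mod 20): 4·t ≡ 11 − 3 = 8 (mod 20).
    Divide the congruence (and modulus) by g = 4: 1·t ≡ 2 (mod 5).
    So t ≡ 2 (mod 5).
    Then x = 3 + 4·2 = 11, valid modulo lcm(4, 20) = 20: x ≡ 11 (mod 20).
  Combine with x ≡ 1 (mod 10): gcd(20, 10) = 10; 1 - 11 = -10, which IS divisible by 10, so compatible.
    Write x = 11 + 20·t and substitute into x ≡ 1 (mod 10): 20·t ≡ 1 − 11 = -10 (mod 10).
    Divide the congruence (and modulus) by g = 10: 2·t ≡ -1 (mod 1).
    Modulo 1 every t works; take t = 0.
    Then x = 11 + 20·0 = 11, valid modulo lcm(20, 10) = 20: x ≡ 11 (mod 20).
Verify: 11 mod 4 = 3, 11 mod 20 = 11, 11 mod 10 = 1.

x ≡ 11 (mod 20).


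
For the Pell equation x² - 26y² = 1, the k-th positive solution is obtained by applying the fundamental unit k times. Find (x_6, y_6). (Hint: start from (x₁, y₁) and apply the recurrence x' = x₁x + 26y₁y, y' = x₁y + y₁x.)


Step 1: Find the fundamental solution (x₁, y₁) of x² - 26y² = 1.
  Expand √26 as a continued fraction. a₀ = ⌊√26⌋ = 5; iterate m_{k+1} = d_k·a_k − m_k, d_{k+1} = (26 − m_{k+1}²)/d_k, a_{k+1} = ⌊(a₀ + m_{k+1})/d_{k+1}⌋ (starting m₀ = 0, d₀ = 1), with convergents p_k = a_k·p_{k-1} + p_{k-2}, q_k = a_k·q_{k-1} + q_{k-2} (p₋₁ = 1, q₋₁ = 0):
  k = 0: a₀ = 5; p₀/q₀ = 5/1; p₀² − 26·q₀² = 25 − 26 = -1.
  k = 1: m = 5, d = 1, a = ⌊(5 + 5)/1⌋ = 10; p/q = (10·5 + 1)/(10·1 + 0) = 51/10; p² − 26·q² = 2601 − 2600 = 1.
  The first convergent with p² − 26·q² = 1 gives the fundamental solution (x₁, y₁) = (51, 10).
Step 2: Apply the recurrence (x_{n+1}, y_{n+1}) = (x₁x_n + 26y₁y_n, x₁y_n + y₁x_n) repeatedly.
  From (x_1, y_1) = (51, 10): x_2 = 51·51 + 26·10·10 = 5201; y_2 = 51·10 + 10·51 = 1020.
  From (x_2, y_2) = (5201, 1020): x_3 = 51·5201 + 26·10·1020 = 530451; y_3 = 51·1020 + 10·5201 = 104030.
  From (x_3, y_3) = (530451, 104030): x_4 = 51·530451 + 26·10·104030 = 54100801; y_4 = 51·104030 + 10·530451 = 10610040.
  From (x_4, y_4) = (54100801, 10610040): x_5 = 51·54100801 + 26·10·10610040 = 5517751251; y_5 = 51·10610040 + 10·54100801 = 1082120050.
  From (x_5, y_5) = (5517751251, 1082120050): x_6 = 51·5517751251 + 26·10·1082120050 = 562756526801; y_6 = 51·1082120050 + 10·5517751251 = 110365635060.
Step 3: Verify x_6² - 26·y_6² = 316694908457124631293601 - 316694908457124631293600 = 1 (should be 1). ✓

(x_1, y_1) = (51, 10); (x_6, y_6) = (562756526801, 110365635060).


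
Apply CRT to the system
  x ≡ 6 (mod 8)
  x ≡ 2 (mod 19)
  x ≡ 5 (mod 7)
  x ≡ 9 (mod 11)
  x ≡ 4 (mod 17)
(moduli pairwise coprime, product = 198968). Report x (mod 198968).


Product of moduli M = 8 · 19 · 7 · 11 · 17 = 198968.
Merge one congruence at a time:
  Start: x ≡ 6 (mod 8).
  Combine with x ≡ 2 (mod 19); new modulus lcm = 152.
    Write x = 6 + 8·t and substitute into x ≡ 2 (mod 19): 8·t ≡ 2 − 6 = -4 (mod 19).
    Reduce coefficients mod 19: 8·t ≡ 15 (mod 19).
    The inverse of 8 mod 19 is 12 (since 8·12 = 96 = 5·19 + 1), so t ≡ 12·15 = 180 ≡ 9 (mod 19).
    Then x = 6 + 8·9 = 78, valid modulo lcm(8, 19) = 152: x ≡ 78 (mod 152).
  Combine with x ≡ 5 (mod 7); new modulus lcm = 1064.
    Write x = 78 + 152·t and substitute into x ≡ 5 (mod 7): 152·t ≡ 5 − 78 = -73 (mod 7).
    Reduce coefficients mod 7: 5·t ≡ 4 (mod 7).
    The inverse of 5 mod 7 is 3 (since 5·3 = 15 = 2·7 + 1), so t ≡ 3·4 = 12 ≡ 5 (mod 7).
    Then x = 78 + 152·5 = 838, valid modulo lcm(152, 7) = 1064: x ≡ 838 (mod 1064).
  Combine with x ≡ 9 (mod 11); new modulus lcm = 11704.
    Write x = 838 + 1064·t and substitute into x ≡ 9 (mod 11): 1064·t ≡ 9 − 838 = -829 (mod 11).
    Reduce coefficients mod 11: 8·t ≡ 7 (mod 11).
    The inverse of 8 mod 11 is 7 (since 8·7 = 56 = 5·11 + 1), so t ≡ 7·7 = 49 ≡ 5 (mod 11).
    Then x = 838 + 1064·5 = 6158, valid modulo lcm(1064, 11) = 11704: x ≡ 6158 (mod 11704).
  Combine with x ≡ 4 (mod 17); new modulus lcm = 198968.
    Write x = 6158 + 11704·t and substitute into x ≡ 4 (mod 17): 11704·t ≡ 4 − 6158 = -6154 (mod 17).
    Reduce coefficients mod 17: 8·t ≡ 0 (mod 17).
    The inverse of 8 mod 17 is 15 (since 8·15 = 120 = 7·17 + 1), so t ≡ 15·0 = 0 ≡ 0 (mod 17).
    Then x = 6158 + 11704·0 = 6158, valid modulo lcm(11704, 17) = 198968: x ≡ 6158 (mod 198968).
Verify against each original: 6158 mod 8 = 6, 6158 mod 19 = 2, 6158 mod 7 = 5, 6158 mod 11 = 9, 6158 mod 17 = 4.

x ≡ 6158 (mod 198968).


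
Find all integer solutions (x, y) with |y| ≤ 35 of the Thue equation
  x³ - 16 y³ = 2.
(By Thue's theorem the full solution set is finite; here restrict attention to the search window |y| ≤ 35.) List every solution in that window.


The equation is x³ - 16y³ = 2. For fixed y, x³ = 16·y³ + 2, so a solution requires the RHS to be a perfect cube.
Strategy: iterate y from -35 to 35, compute RHS = 16·y³ + 2, and check whether it is a (positive or negative) perfect cube.
Check small values of y:
  y = 0: RHS = 2 is not a perfect cube.
  y = 1: RHS = 18 is not a perfect cube.
  y = -1: RHS = -14 is not a perfect cube.
  y = 2: RHS = 130 is not a perfect cube.
  y = -2: RHS = -126 is not a perfect cube.
  y = 3: RHS = 434 is not a perfect cube.
  y = -3: RHS = -430 is not a perfect cube.
Continuing the search up to |y| = 35 finds no solutions either.
No (x, y) in the scanned range satisfies the equation.

No integer solutions with |y| ≤ 35.


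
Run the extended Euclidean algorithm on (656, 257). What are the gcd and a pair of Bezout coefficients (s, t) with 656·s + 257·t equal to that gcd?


Euclidean algorithm on (656, 257) — divide until remainder is 0:
  656 = 2 · 257 + 142
  257 = 1 · 142 + 115
  142 = 1 · 115 + 27
  115 = 4 · 27 + 7
  27 = 3 · 7 + 6
  7 = 1 · 6 + 1
  6 = 6 · 1 + 0
gcd(656, 257) = 1.
Track Bezout coefficients alongside the remainders: start with r₀ = 656 = a·1 + b·0 (s = 1, t = 0) and r₁ = 257 = a·0 + b·1 (s = 0, t = 1); each new remainder r_{k+1} = r_{k-1} − q_k·r_k inherits s_{k+1} = s_{k-1} − q_k·s_k, t_{k+1} = t_{k-1} − q_k·t_k, so r_k = a·s_k + b·t_k at every step:
  q = 2: r = 142, s = 1 − 2·0 = 1, t = 0 − 2·1 = -2  (check: 656·1 + 257·(-2) = 142)
  q = 1: r = 115, s = 0 − 1·1 = -1, t = 1 − 1·(-2) = 3  (check: 656·(-1) + 257·3 = 115)
  q = 1: r = 27, s = 1 − 1·(-1) = 2, t = -2 − 1·3 = -5  (check: 656·2 + 257·(-5) = 27)
  q = 4: r = 7, s = -1 − 4·2 = -9, t = 3 − 4·(-5) = 23  (check: 656·(-9) + 257·23 = 7)
  q = 3: r = 6, s = 2 − 3·(-9) = 29, t = -5 − 3·23 = -74  (check: 656·29 + 257·(-74) = 6)
  q = 1: r = 1, s = -9 − 1·29 = -38, t = 23 − 1·(-74) = 97  (check: 656·(-38) + 257·97 = 1)
The row with r = 1 (the gcd) gives the Bezout coefficients s = -38, t = 97.
Result: 656 · (-38) + 257 · (97) = 1.

gcd(656, 257) = 1; s = -38, t = 97 (check: 656·(-38) + 257·97 = 1).


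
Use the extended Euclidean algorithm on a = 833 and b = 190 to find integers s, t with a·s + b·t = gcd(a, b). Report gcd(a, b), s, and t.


Euclidean algorithm on (833, 190) — divide until remainder is 0:
  833 = 4 · 190 + 73
  190 = 2 · 73 + 44
  73 = 1 · 44 + 29
  44 = 1 · 29 + 15
  29 = 1 · 15 + 14
  15 = 1 · 14 + 1
  14 = 14 · 1 + 0
gcd(833, 190) = 1.
Track Bezout coefficients alongside the remainders: start with r₀ = 833 = a·1 + b·0 (s = 1, t = 0) and r₁ = 190 = a·0 + b·1 (s = 0, t = 1); each new remainder r_{k+1} = r_{k-1} − q_k·r_k inherits s_{k+1} = s_{k-1} − q_k·s_k, t_{k+1} = t_{k-1} − q_k·t_k, so r_k = a·s_k + b·t_k at every step:
  q = 4: r = 73, s = 1 − 4·0 = 1, t = 0 − 4·1 = -4  (check: 833·1 + 190·(-4) = 73)
  q = 2: r = 44, s = 0 − 2·1 = -2, t = 1 − 2·(-4) = 9  (check: 833·(-2) + 190·9 = 44)
  q = 1: r = 29, s = 1 − 1·(-2) = 3, t = -4 − 1·9 = -13  (check: 833·3 + 190·(-13) = 29)
  q = 1: r = 15, s = -2 − 1·3 = -5, t = 9 − 1·(-13) = 22  (check: 833·(-5) + 190·22 = 15)
  q = 1: r = 14, s = 3 − 1·(-5) = 8, t = -13 − 1·22 = -35  (check: 833·8 + 190·(-35) = 14)
  q = 1: r = 1, s = -5 − 1·8 = -13, t = 22 − 1·(-35) = 57  (check: 833·(-13) + 190·57 = 1)
The row with r = 1 (the gcd) gives the Bezout coefficients s = -13, t = 57.
Result: 833 · (-13) + 190 · (57) = 1.

gcd(833, 190) = 1; s = -13, t = 57 (check: 833·(-13) + 190·57 = 1).


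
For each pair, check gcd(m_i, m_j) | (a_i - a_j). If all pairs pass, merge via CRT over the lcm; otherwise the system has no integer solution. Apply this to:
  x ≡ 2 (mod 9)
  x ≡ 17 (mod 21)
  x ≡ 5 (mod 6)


Moduli 9, 21, 6 are not pairwise coprime, so CRT works modulo lcm(m_i) when all pairwise compatibility conditions hold.
Pairwise compatibility: gcd(m_i, m_j) must divide a_i - a_j for every pair.
Merge one congruence at a time:
  Start: x ≡ 2 (mod 9).
  Combine with x ≡ 17 (mod 21): gcd(9, 21) = 3; 17 - 2 = 15, which IS divisible by 3, so compatible.
    Write x = 2 + 9·t and substitute into x ≡ 17 (mod 21): 9·t ≡ 17 − 2 = 15 (mod 21).
    Divide the congruence (and modulus) by g = 3: 3·t ≡ 5 (mod 7).
    The inverse of 3 mod 7 is 5 (since 3·5 = 15 = 2·7 + 1), so t ≡ 5·5 = 25 ≡ 4 (mod 7).
    Then x = 2 + 9·4 = 38, valid modulo lcm(9, 21) = 63: x ≡ 38 (mod 63).
  Combine with x ≡ 5 (mod 6): gcd(63, 6) = 3; 5 - 38 = -33, which IS divisible by 3, so compatible.
    Write x = 38 + 63·t and substitute into x ≡ 5 (mod 6): 63·t ≡ 5 − 38 = -33 (mod 6).
    Divide the congruence (and modulus) by g = 3: 21·t ≡ -11 (mod 2).
    Reduce coefficients mod 2: 1·t ≡ 1 (mod 2).
    So t ≡ 1 (mod 2).
    Then x = 38 + 63·1 = 101, valid modulo lcm(63, 6) = 126: x ≡ 101 (mod 126).
Verify: 101 mod 9 = 2, 101 mod 21 = 17, 101 mod 6 = 5.

x ≡ 101 (mod 126).


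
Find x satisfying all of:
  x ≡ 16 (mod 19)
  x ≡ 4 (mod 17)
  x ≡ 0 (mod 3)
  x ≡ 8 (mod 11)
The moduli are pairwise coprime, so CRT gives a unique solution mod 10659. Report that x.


Product of moduli M = 19 · 17 · 3 · 11 = 10659.
Merge one congruence at a time:
  Start: x ≡ 16 (mod 19).
  Combine with x ≡ 4 (mod 17); new modulus lcm = 323.
    Write x = 16 + 19·t and substitute into x ≡ 4 (mod 17): 19·t ≡ 4 − 16 = -12 (mod 17).
    Reduce coefficients mod 17: 2·t ≡ 5 (mod 17).
    The inverse of 2 mod 17 is 9 (since 2·9 = 18 = 1·17 + 1), so t ≡ 9·5 = 45 ≡ 11 (mod 17).
    Then x = 16 + 19·11 = 225, valid modulo lcm(19, 17) = 323: x ≡ 225 (mod 323).
  Combine with x ≡ 0 (mod 3); new modulus lcm = 969.
    Write x = 225 + 323·t and substitute into x ≡ 0 (mod 3): 323·t ≡ 0 − 225 = -225 (mod 3).
    Reduce coefficients mod 3: 2·t ≡ 0 (mod 3).
    The inverse of 2 mod 3 is 2 (since 2·2 = 4 = 1·3 + 1), so t ≡ 2·0 = 0 ≡ 0 (mod 3).
    Then x = 225 + 323·0 = 225, valid modulo lcm(323, 3) = 969: x ≡ 225 (mod 969).
  Combine with x ≡ 8 (mod 11); new modulus lcm = 10659.
    Write x = 225 + 969·t and substitute into x ≡ 8 (mod 11): 969·t ≡ 8 − 225 = -217 (mod 11).
    Reduce coefficients mod 11: 1·t ≡ 3 (mod 11).
    So t ≡ 3 (mod 11).
    Then x = 225 + 969·3 = 3132, valid modulo lcm(969, 11) = 10659: x ≡ 3132 (mod 10659).
Verify against each original: 3132 mod 19 = 16, 3132 mod 17 = 4, 3132 mod 3 = 0, 3132 mod 11 = 8.

x ≡ 3132 (mod 10659).


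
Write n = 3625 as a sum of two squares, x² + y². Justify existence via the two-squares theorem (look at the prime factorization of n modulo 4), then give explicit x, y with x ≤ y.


Step 1: Factor n = 3625 = 5^3 · 29.
Step 2: Check the mod-4 condition on each prime factor: 5 ≡ 1 (mod 4), exponent 3; 29 ≡ 1 (mod 4), exponent 1.
All primes ≡ 3 (mod 4) appear to even exponent (or don't appear), so by the two-squares theorem n IS expressible as a sum of two squares.
Step 3: Build a representation. Group n = k² · m with k = 5 and m = 5 · 29 = 145 (a product of primes ≡ 1 (mod 4)); a representation of m scales to one of n via (k·x)² + (k·y)² = k²(x² + y²). Each prime p ≡ 1 (mod 4) is itself a sum of two squares; find a² by testing p − a² for a perfect square:
  5: 5 − 1² = 4 = 2² ⇒ 5 = 1² + 2².
  29: 29 − 1² = 28, 29 − 2² = 25 = 5² ⇒ 29 = 2² + 5².
  Combine using the Brahmagupta–Fibonacci identity (a² + b²)(c² + d²) = (ac − bd)² + (ad + bc)² = (ac + bd)² + (ad − bc)²:
  5 · 29 = 145: from (1² + 2²)(2² + 5²), take (1·2 − 2·5, 1·5 + 2·2) = (2 − 10, 5 + 4) = (-8, 9); dropping signs (only squares matter) gives (8, 9); check 8² + 9² = 64 + 81 = 145 ✓.
  Scale by k = 5: (5·8, 5·9) = (40, 45).
Step 4: Order so x ≤ y and verify: 40² + 45² = 1600 + 2025 = 3625 = n. ✓

n = 3625 = 40² + 45² (one valid representation with x ≤ y).


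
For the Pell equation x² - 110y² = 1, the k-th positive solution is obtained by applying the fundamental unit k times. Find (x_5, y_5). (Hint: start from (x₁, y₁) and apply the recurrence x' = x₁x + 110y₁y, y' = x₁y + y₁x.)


Step 1: Find the fundamental solution (x₁, y₁) of x² - 110y² = 1.
  Expand √110 as a continued fraction. a₀ = ⌊√110⌋ = 10; iterate m_{k+1} = d_k·a_k − m_k, d_{k+1} = (110 − m_{k+1}²)/d_k, a_{k+1} = ⌊(a₀ + m_{k+1})/d_{k+1}⌋ (starting m₀ = 0, d₀ = 1), with convergents p_k = a_k·p_{k-1} + p_{k-2}, q_k = a_k·q_{k-1} + q_{k-2} (p₋₁ = 1, q₋₁ = 0):
  k = 0: a₀ = 10; p₀/q₀ = 10/1; p₀² − 110·q₀² = 100 − 110 = -10.
  k = 1: m = 10, d = 10, a = ⌊(10 + 10)/10⌋ = 2; p/q = (2·10 + 1)/(2·1 + 0) = 21/2; p² − 110·q² = 441 − 440 = 1.
  The first convergent with p² − 110·q² = 1 gives the fundamental solution (x₁, y₁) = (21, 2).
Step 2: Apply the recurrence (x_{n+1}, y_{n+1}) = (x₁x_n + 110y₁y_n, x₁y_n + y₁x_n) repeatedly.
  From (x_1, y_1) = (21, 2): x_2 = 21·21 + 110·2·2 = 881; y_2 = 21·2 + 2·21 = 84.
  From (x_2, y_2) = (881, 84): x_3 = 21·881 + 110·2·84 = 36981; y_3 = 21·84 + 2·881 = 3526.
  From (x_3, y_3) = (36981, 3526): x_4 = 21·36981 + 110·2·3526 = 1552321; y_4 = 21·3526 + 2·36981 = 148008.
  From (x_4, y_4) = (1552321, 148008): x_5 = 21·1552321 + 110·2·148008 = 65160501; y_5 = 21·148008 + 2·1552321 = 6212810.
Step 3: Verify x_5² - 110·y_5² = 4245890890571001 - 4245890890571000 = 1 (should be 1). ✓

(x_1, y_1) = (21, 2); (x_5, y_5) = (65160501, 6212810).


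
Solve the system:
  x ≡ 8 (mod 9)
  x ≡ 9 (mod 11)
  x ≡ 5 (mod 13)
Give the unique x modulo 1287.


Moduli 9, 11, 13 are pairwise coprime; by CRT there is a unique solution modulo M = 9 · 11 · 13 = 1287.
Solve pairwise, accumulating the modulus:
  Start with x ≡ 8 (mod 9).
  Combine with x ≡ 9 (mod 11): since gcd(9, 11) = 1, we get a unique residue mod 99.
    Write x = 8 + 9·t and substitute into x ≡ 9 (mod 11): 9·t ≡ 9 − 8 = 1 (mod 11).
    The inverse of 9 mod 11 is 5 (since 9·5 = 45 = 4·11 + 1), so t ≡ 5·1 = 5 ≡ 5 (mod 11).
    Then x = 8 + 9·5 = 53, valid modulo lcm(9, 11) = 99: x ≡ 53 (mod 99).
  Combine with x ≡ 5 (mod 13): since gcd(99, 13) = 1, we get a unique residue mod 1287.
    Write x = 53 + 99·t and substitute into x ≡ 5 (mod 13): 99·t ≡ 5 − 53 = -48 (mod 13).
    Reduce coefficients mod 13: 8·t ≡ 4 (mod 13).
    The inverse of 8 mod 13 is 5 (since 8·5 = 40 = 3·13 + 1), so t ≡ 5·4 = 20 ≡ 7 (mod 13).
    Then x = 53 + 99·7 = 746, valid modulo lcm(99, 13) = 1287: x ≡ 746 (mod 1287).
Verify: 746 mod 9 = 8 ✓, 746 mod 11 = 9 ✓, 746 mod 13 = 5 ✓.

x ≡ 746 (mod 1287).


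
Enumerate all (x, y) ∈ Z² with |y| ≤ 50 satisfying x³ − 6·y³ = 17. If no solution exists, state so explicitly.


The equation is x³ - 6y³ = 17. For fixed y, x³ = 6·y³ + 17, so a solution requires the RHS to be a perfect cube.
Strategy: iterate y from -50 to 50, compute RHS = 6·y³ + 17, and check whether it is a (positive or negative) perfect cube.
Check small values of y:
  y = 0: RHS = 17 is not a perfect cube.
  y = 1: RHS = 23 is not a perfect cube.
  y = -1: RHS = 11 is not a perfect cube.
  y = 2: RHS = 65 is not a perfect cube.
  y = -2: RHS = -31 is not a perfect cube.
  y = 3: RHS = 179 is not a perfect cube.
  y = -3: RHS = -145 is not a perfect cube.
Continuing the search up to |y| = 50 finds no solutions either.
No (x, y) in the scanned range satisfies the equation.

No integer solutions with |y| ≤ 50.


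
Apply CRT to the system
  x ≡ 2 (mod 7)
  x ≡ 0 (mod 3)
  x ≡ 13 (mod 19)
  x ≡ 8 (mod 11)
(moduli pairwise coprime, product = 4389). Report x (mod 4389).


Product of moduli M = 7 · 3 · 19 · 11 = 4389.
Merge one congruence at a time:
  Start: x ≡ 2 (mod 7).
  Combine with x ≡ 0 (mod 3); new modulus lcm = 21.
    Write x = 2 + 7·t and substitute into x ≡ 0 (mod 3): 7·t ≡ 0 − 2 = -2 (mod 3).
    Reduce coefficients mod 3: 1·t ≡ 1 (mod 3).
    So t ≡ 1 (mod 3).
    Then x = 2 + 7·1 = 9, valid modulo lcm(7, 3) = 21: x ≡ 9 (mod 21).
  Combine with x ≡ 13 (mod 19); new modulus lcm = 399.
    Write x = 9 + 21·t and substitute into x ≡ 13 (mod 19): 21·t ≡ 13 − 9 = 4 (mod 19).
    Reduce coefficients mod 19: 2·t ≡ 4 (mod 19).
    The inverse of 2 mod 19 is 10 (since 2·10 = 20 = 1·19 + 1), so t ≡ 10·4 = 40 ≡ 2 (mod 19).
    Then x = 9 + 21·2 = 51, valid modulo lcm(21, 19) = 399: x ≡ 51 (mod 399).
  Combine with x ≡ 8 (mod 11); new modulus lcm = 4389.
    Write x = 51 + 399·t and substitute into x ≡ 8 (mod 11): 399·t ≡ 8 − 51 = -43 (mod 11).
    Reduce coefficients mod 11: 3·t ≡ 1 (mod 11).
    The inverse of 3 mod 11 is 4 (since 3·4 = 12 = 1·11 + 1), so t ≡ 4·1 = 4 ≡ 4 (mod 11).
    Then x = 51 + 399·4 = 1647, valid modulo lcm(399, 11) = 4389: x ≡ 1647 (mod 4389).
Verify against each original: 1647 mod 7 = 2, 1647 mod 3 = 0, 1647 mod 19 = 13, 1647 mod 11 = 8.

x ≡ 1647 (mod 4389).


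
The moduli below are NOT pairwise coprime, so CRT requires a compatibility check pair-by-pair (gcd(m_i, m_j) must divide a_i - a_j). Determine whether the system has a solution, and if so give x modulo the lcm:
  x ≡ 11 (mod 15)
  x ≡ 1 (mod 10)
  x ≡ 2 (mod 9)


Moduli 15, 10, 9 are not pairwise coprime, so CRT works modulo lcm(m_i) when all pairwise compatibility conditions hold.
Pairwise compatibility: gcd(m_i, m_j) must divide a_i - a_j for every pair.
Merge one congruence at a time:
  Start: x ≡ 11 (mod 15).
  Combine with x ≡ 1 (mod 10): gcd(15, 10) = 5; 1 - 11 = -10, which IS divisible by 5, so compatible.
    Write x = 11 + 15·t and substitute into x ≡ 1 (mod 10): 15·t ≡ 1 − 11 = -10 (mod 10).
    Divide the congruence (and modulus) by g = 5: 3·t ≡ -2 (mod 2).
    Reduce coefficients mod 2: 1·t ≡ 0 (mod 2).
    So t ≡ 0 (mod 2).
    Then x = 11 + 15·0 = 11, valid modulo lcm(15, 10) = 30: x ≡ 11 (mod 30).
  Combine with x ≡ 2 (mod 9): gcd(30, 9) = 3; 2 - 11 = -9, which IS divisible by 3, so compatible.
    Write x = 11 + 30·t and substitute into x ≡ 2 (mod 9): 30·t ≡ 2 − 11 = -9 (mod 9).
    Divide the congruence (and modulus) by g = 3: 10·t ≡ -3 (mod 3).
    Reduce coefficients mod 3: 1·t ≡ 0 (mod 3).
    So t ≡ 0 (mod 3).
    Then x = 11 + 30·0 = 11, valid modulo lcm(30, 9) = 90: x ≡ 11 (mod 90).
Verify: 11 mod 15 = 11, 11 mod 10 = 1, 11 mod 9 = 2.

x ≡ 11 (mod 90).


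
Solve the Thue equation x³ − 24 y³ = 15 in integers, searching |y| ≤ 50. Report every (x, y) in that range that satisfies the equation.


The equation is x³ - 24y³ = 15. For fixed y, x³ = 24·y³ + 15, so a solution requires the RHS to be a perfect cube.
Strategy: iterate y from -50 to 50, compute RHS = 24·y³ + 15, and check whether it is a (positive or negative) perfect cube.
Check small values of y:
  y = 0: RHS = 15 is not a perfect cube.
  y = 1: RHS = 39 is not a perfect cube.
  y = -1: RHS = -9 is not a perfect cube.
  y = 2: RHS = 207 is not a perfect cube.
  y = -2: RHS = -177 is not a perfect cube.
  y = 3: RHS = 663 is not a perfect cube.
  y = -3: RHS = -633 is not a perfect cube.
Continuing the search up to |y| = 50 finds no solutions either.
No (x, y) in the scanned range satisfies the equation.

No integer solutions with |y| ≤ 50.


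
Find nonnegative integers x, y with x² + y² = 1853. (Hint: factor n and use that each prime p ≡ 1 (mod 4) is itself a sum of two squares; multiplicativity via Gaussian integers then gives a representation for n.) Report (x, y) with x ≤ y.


Step 1: Factor n = 1853 = 17 · 109.
Step 2: Check the mod-4 condition on each prime factor: 17 ≡ 1 (mod 4), exponent 1; 109 ≡ 1 (mod 4), exponent 1.
All primes ≡ 3 (mod 4) appear to even exponent (or don't appear), so by the two-squares theorem n IS expressible as a sum of two squares.
Step 3: Build a representation. Here n = 17 · 109 is a product of primes ≡ 1 (mod 4). Each prime p ≡ 1 (mod 4) is itself a sum of two squares; find a² by testing p − a² for a perfect square:
  17: 17 − 1² = 16 = 4² ⇒ 17 = 1² + 4².
  109: 109 − 1² = 108, 109 − 2² = 105, 109 − 3² = 100 = 10² ⇒ 109 = 3² + 10².
  Combine using the Brahmagupta–Fibonacci identity (a² + b²)(c² + d²) = (ac − bd)² + (ad + bc)² = (ac + bd)² + (ad − bc)²:
  17 · 109 = 1853: from (1² + 4²)(3² + 10²), take (1·3 − 4·10, 1·10 + 4·3) = (3 − 40, 10 + 12) = (-37, 22); dropping signs (only squares matter) gives (37, 22); check 37² + 22² = 1369 + 484 = 1853 ✓.
Step 4: Order so x ≤ y and verify: 22² + 37² = 484 + 1369 = 1853 = n. ✓

n = 1853 = 22² + 37² (one valid representation with x ≤ y).


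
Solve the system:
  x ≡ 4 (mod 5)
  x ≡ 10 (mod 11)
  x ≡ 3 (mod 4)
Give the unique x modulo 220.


Moduli 5, 11, 4 are pairwise coprime; by CRT there is a unique solution modulo M = 5 · 11 · 4 = 220.
Solve pairwise, accumulating the modulus:
  Start with x ≡ 4 (mod 5).
  Combine with x ≡ 10 (mod 11): since gcd(5, 11) = 1, we get a unique residue mod 55.
    Write x = 4 + 5·t and substitute into x ≡ 10 (mod 11): 5·t ≡ 10 − 4 = 6 (mod 11).
    The inverse of 5 mod 11 is 9 (since 5·9 = 45 = 4·11 + 1), so t ≡ 9·6 = 54 ≡ 10 (mod 11).
    Then x = 4 + 5·10 = 54, valid modulo lcm(5, 11) = 55: x ≡ 54 (mod 55).
  Combine with x ≡ 3 (mod 4): since gcd(55, 4) = 1, we get a unique residue mod 220.
    Write x = 54 + 55·t and substitute into x ≡ 3 (mod 4): 55·t ≡ 3 − 54 = -51 (mod 4).
    Reduce coefficients mod 4: 3·t ≡ 1 (mod 4).
    The inverse of 3 mod 4 is 3 (since 3·3 = 9 = 2·4 + 1), so t ≡ 3·1 = 3 ≡ 3 (mod 4).
    Then x = 54 + 55·3 = 219, valid modulo lcm(55, 4) = 220: x ≡ 219 (mod 220).
Verify: 219 mod 5 = 4 ✓, 219 mod 11 = 10 ✓, 219 mod 4 = 3 ✓.

x ≡ 219 (mod 220).


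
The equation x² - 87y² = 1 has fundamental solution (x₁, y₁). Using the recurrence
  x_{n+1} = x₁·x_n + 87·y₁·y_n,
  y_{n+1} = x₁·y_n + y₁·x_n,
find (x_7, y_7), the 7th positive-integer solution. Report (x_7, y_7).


Step 1: Find the fundamental solution (x₁, y₁) of x² - 87y² = 1.
  Expand √87 as a continued fraction. a₀ = ⌊√87⌋ = 9; iterate m_{k+1} = d_k·a_k − m_k, d_{k+1} = (87 − m_{k+1}²)/d_k, a_{k+1} = ⌊(a₀ + m_{k+1})/d_{k+1}⌋ (starting m₀ = 0, d₀ = 1), with convergents p_k = a_k·p_{k-1} + p_{k-2}, q_k = a_k·q_{k-1} + q_{k-2} (p₋₁ = 1, q₋₁ = 0):
  k = 0: a₀ = 9; p₀/q₀ = 9/1; p₀² − 87·q₀² = 81 − 87 = -6.
  k = 1: m = 9, d = 6, a = ⌊(9 + 9)/6⌋ = 3; p/q = (3·9 + 1)/(3·1 + 0) = 28/3; p² − 87·q² = 784 − 783 = 1.
  The first convergent with p² − 87·q² = 1 gives the fundamental solution (x₁, y₁) = (28, 3).
Step 2: Apply the recurrence (x_{n+1}, y_{n+1}) = (x₁x_n + 87y₁y_n, x₁y_n + y₁x_n) repeatedly.
  From (x_1, y_1) = (28, 3): x_2 = 28·28 + 87·3·3 = 1567; y_2 = 28·3 + 3·28 = 168.
  From (x_2, y_2) = (1567, 168): x_3 = 28·1567 + 87·3·168 = 87724; y_3 = 28·168 + 3·1567 = 9405.
  From (x_3, y_3) = (87724, 9405): x_4 = 28·87724 + 87·3·9405 = 4910977; y_4 = 28·9405 + 3·87724 = 526512.
  From (x_4, y_4) = (4910977, 526512): x_5 = 28·4910977 + 87·3·526512 = 274926988; y_5 = 28·526512 + 3·4910977 = 29475267.
  From (x_5, y_5) = (274926988, 29475267): x_6 = 28·274926988 + 87·3·29475267 = 15391000351; y_6 = 28·29475267 + 3·274926988 = 1650088440.
  From (x_6, y_6) = (15391000351, 1650088440): x_7 = 28·15391000351 + 87·3·1650088440 = 861621092668; y_7 = 28·1650088440 + 3·15391000351 = 92375477373.
Step 3: Verify x_7² - 87·y_7² = 742390907330398243358224 - 742390907330398243358223 = 1 (should be 1). ✓

(x_1, y_1) = (28, 3); (x_7, y_7) = (861621092668, 92375477373).


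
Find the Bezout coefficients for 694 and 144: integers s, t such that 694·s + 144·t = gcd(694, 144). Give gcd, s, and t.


Euclidean algorithm on (694, 144) — divide until remainder is 0:
  694 = 4 · 144 + 118
  144 = 1 · 118 + 26
  118 = 4 · 26 + 14
  26 = 1 · 14 + 12
  14 = 1 · 12 + 2
  12 = 6 · 2 + 0
gcd(694, 144) = 2.
Track Bezout coefficients alongside the remainders: start with r₀ = 694 = a·1 + b·0 (s = 1, t = 0) and r₁ = 144 = a·0 + b·1 (s = 0, t = 1); each new remainder r_{k+1} = r_{k-1} − q_k·r_k inherits s_{k+1} = s_{k-1} − q_k·s_k, t_{k+1} = t_{k-1} − q_k·t_k, so r_k = a·s_k + b·t_k at every step:
  q = 4: r = 118, s = 1 − 4·0 = 1, t = 0 − 4·1 = -4  (check: 694·1 + 144·(-4) = 118)
  q = 1: r = 26, s = 0 − 1·1 = -1, t = 1 − 1·(-4) = 5  (check: 694·(-1) + 144·5 = 26)
  q = 4: r = 14, s = 1 − 4·(-1) = 5, t = -4 − 4·5 = -24  (check: 694·5 + 144·(-24) = 14)
  q = 1: r = 12, s = -1 − 1·5 = -6, t = 5 − 1·(-24) = 29  (check: 694·(-6) + 144·29 = 12)
  q = 1: r = 2, s = 5 − 1·(-6) = 11, t = -24 − 1·29 = -53  (check: 694·11 + 144·(-53) = 2)
The row with r = 2 (the gcd) gives the Bezout coefficients s = 11, t = -53.
Result: 694 · (11) + 144 · (-53) = 2.

gcd(694, 144) = 2; s = 11, t = -53 (check: 694·11 + 144·(-53) = 2).


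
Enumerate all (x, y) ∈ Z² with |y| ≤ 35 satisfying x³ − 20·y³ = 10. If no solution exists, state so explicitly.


The equation is x³ - 20y³ = 10. For fixed y, x³ = 20·y³ + 10, so a solution requires the RHS to be a perfect cube.
Strategy: iterate y from -35 to 35, compute RHS = 20·y³ + 10, and check whether it is a (positive or negative) perfect cube.
Check small values of y:
  y = 0: RHS = 10 is not a perfect cube.
  y = 1: RHS = 30 is not a perfect cube.
  y = -1: RHS = -10 is not a perfect cube.
  y = 2: RHS = 170 is not a perfect cube.
  y = -2: RHS = -150 is not a perfect cube.
  y = 3: RHS = 550 is not a perfect cube.
  y = -3: RHS = -530 is not a perfect cube.
Continuing the search up to |y| = 35 finds no solutions either.
No (x, y) in the scanned range satisfies the equation.

No integer solutions with |y| ≤ 35.


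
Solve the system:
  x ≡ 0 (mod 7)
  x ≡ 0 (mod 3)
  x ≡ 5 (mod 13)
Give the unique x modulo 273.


Moduli 7, 3, 13 are pairwise coprime; by CRT there is a unique solution modulo M = 7 · 3 · 13 = 273.
Solve pairwise, accumulating the modulus:
  Start with x ≡ 0 (mod 7).
  Combine with x ≡ 0 (mod 3): since gcd(7, 3) = 1, we get a unique residue mod 21.
    Write x = 0 + 7·t and substitute into x ≡ 0 (mod 3): 7·t ≡ 0 − 0 = 0 (mod 3).
    Reduce coefficients mod 3: 1·t ≡ 0 (mod 3).
    So t ≡ 0 (mod 3).
    Then x = 0 + 7·0 = 0, valid modulo lcm(7, 3) = 21: x ≡ 0 (mod 21).
  Combine with x ≡ 5 (mod 13): since gcd(21, 13) = 1, we get a unique residue mod 273.
    Write x = 0 + 21·t and substitute into x ≡ 5 (mod 13): 21·t ≡ 5 − 0 = 5 (mod 13).
    Reduce coefficients mod 13: 8·t ≡ 5 (mod 13).
    The inverse of 8 mod 13 is 5 (since 8·5 = 40 = 3·13 + 1), so t ≡ 5·5 = 25 ≡ 12 (mod 13).
    Then x = 0 + 21·12 = 252, valid modulo lcm(21, 13) = 273: x ≡ 252 (mod 273).
Verify: 252 mod 7 = 0 ✓, 252 mod 3 = 0 ✓, 252 mod 13 = 5 ✓.

x ≡ 252 (mod 273).


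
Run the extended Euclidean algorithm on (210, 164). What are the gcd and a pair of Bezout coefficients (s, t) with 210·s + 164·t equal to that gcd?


Euclidean algorithm on (210, 164) — divide until remainder is 0:
  210 = 1 · 164 + 46
  164 = 3 · 46 + 26
  46 = 1 · 26 + 20
  26 = 1 · 20 + 6
  20 = 3 · 6 + 2
  6 = 3 · 2 + 0
gcd(210, 164) = 2.
Track Bezout coefficients alongside the remainders: start with r₀ = 210 = a·1 + b·0 (s = 1, t = 0) and r₁ = 164 = a·0 + b·1 (s = 0, t = 1); each new remainder r_{k+1} = r_{k-1} − q_k·r_k inherits s_{k+1} = s_{k-1} − q_k·s_k, t_{k+1} = t_{k-1} − q_k·t_k, so r_k = a·s_k + b·t_k at every step:
  q = 1: r = 46, s = 1 − 1·0 = 1, t = 0 − 1·1 = -1  (check: 210·1 + 164·(-1) = 46)
  q = 3: r = 26, s = 0 − 3·1 = -3, t = 1 − 3·(-1) = 4  (check: 210·(-3) + 164·4 = 26)
  q = 1: r = 20, s = 1 − 1·(-3) = 4, t = -1 − 1·4 = -5  (check: 210·4 + 164·(-5) = 20)
  q = 1: r = 6, s = -3 − 1·4 = -7, t = 4 − 1·(-5) = 9  (check: 210·(-7) + 164·9 = 6)
  q = 3: r = 2, s = 4 − 3·(-7) = 25, t = -5 − 3·9 = -32  (check: 210·25 + 164·(-32) = 2)
The row with r = 2 (the gcd) gives the Bezout coefficients s = 25, t = -32.
Result: 210 · (25) + 164 · (-32) = 2.

gcd(210, 164) = 2; s = 25, t = -32 (check: 210·25 + 164·(-32) = 2).


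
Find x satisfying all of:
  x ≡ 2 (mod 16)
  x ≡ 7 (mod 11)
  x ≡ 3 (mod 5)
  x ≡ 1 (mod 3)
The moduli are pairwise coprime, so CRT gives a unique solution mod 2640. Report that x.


Product of moduli M = 16 · 11 · 5 · 3 = 2640.
Merge one congruence at a time:
  Start: x ≡ 2 (mod 16).
  Combine with x ≡ 7 (mod 11); new modulus lcm = 176.
    Write x = 2 + 16·t and substitute into x ≡ 7 (mod 11): 16·t ≡ 7 − 2 = 5 (mod 11).
    Reduce coefficients mod 11: 5·t ≡ 5 (mod 11).
    The inverse of 5 mod 11 is 9 (since 5·9 = 45 = 4·11 + 1), so t ≡ 9·5 = 45 ≡ 1 (mod 11).
    Then x = 2 + 16·1 = 18, valid modulo lcm(16, 11) = 176: x ≡ 18 (mod 176).
  Combine with x ≡ 3 (mod 5); new modulus lcm = 880.
    Write x = 18 + 176·t and substitute into x ≡ 3 (mod 5): 176·t ≡ 3 − 18 = -15 (mod 5).
    Reduce coefficients mod 5: 1·t ≡ 0 (mod 5).
    So t ≡ 0 (mod 5).
    Then x = 18 + 176·0 = 18, valid modulo lcm(176, 5) = 880: x ≡ 18 (mod 880).
  Combine with x ≡ 1 (mod 3); new modulus lcm = 2640.
    Write x = 18 + 880·t and substitute into x ≡ 1 (mod 3): 880·t ≡ 1 − 18 = -17 (mod 3).
    Reduce coefficients mod 3: 1·t ≡ 1 (mod 3).
    So t ≡ 1 (mod 3).
    Then x = 18 + 880·1 = 898, valid modulo lcm(880, 3) = 2640: x ≡ 898 (mod 2640).
Verify against each original: 898 mod 16 = 2, 898 mod 11 = 7, 898 mod 5 = 3, 898 mod 3 = 1.

x ≡ 898 (mod 2640).


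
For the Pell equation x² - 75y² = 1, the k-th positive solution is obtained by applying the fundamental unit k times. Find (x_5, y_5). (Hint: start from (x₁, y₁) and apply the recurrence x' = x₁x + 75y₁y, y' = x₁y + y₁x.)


Step 1: Find the fundamental solution (x₁, y₁) of x² - 75y² = 1.
  Expand √75 as a continued fraction. a₀ = ⌊√75⌋ = 8; iterate m_{k+1} = d_k·a_k − m_k, d_{k+1} = (75 − m_{k+1}²)/d_k, a_{k+1} = ⌊(a₀ + m_{k+1})/d_{k+1}⌋ (starting m₀ = 0, d₀ = 1), with convergents p_k = a_k·p_{k-1} + p_{k-2}, q_k = a_k·q_{k-1} + q_{k-2} (p₋₁ = 1, q₋₁ = 0):
  k = 0: a₀ = 8; p₀/q₀ = 8/1; p₀² − 75·q₀² = 64 − 75 = -11.
  k = 1: m = 8, d = 11, a = ⌊(8 + 8)/11⌋ = 1; p/q = (1·8 + 1)/(1·1 + 0) = 9/1; p² − 75·q² = 81 − 75 = 6.
  k = 2: m = 3, d = 6, a = ⌊(8 + 3)/6⌋ = 1; p/q = (1·9 + 8)/(1·1 + 1) = 17/2; p² − 75·q² = 289 − 300 = -11.
  k = 3: m = 3, d = 11, a = ⌊(8 + 3)/11⌋ = 1; p/q = (1·17 + 9)/(1·2 + 1) = 26/3; p² − 75·q² = 676 − 675 = 1.
  The first convergent with p² − 75·q² = 1 gives the fundamental solution (x₁, y₁) = (26, 3).
Step 2: Apply the recurrence (x_{n+1}, y_{n+1}) = (x₁x_n + 75y₁y_n, x₁y_n + y₁x_n) repeatedly.
  From (x_1, y_1) = (26, 3): x_2 = 26·26 + 75·3·3 = 1351; y_2 = 26·3 + 3·26 = 156.
  From (x_2, y_2) = (1351, 156): x_3 = 26·1351 + 75·3·156 = 70226; y_3 = 26·156 + 3·1351 = 8109.
  From (x_3, y_3) = (70226, 8109): x_4 = 26·70226 + 75·3·8109 = 3650401; y_4 = 26·8109 + 3·70226 = 421512.
  From (x_4, y_4) = (3650401, 421512): x_5 = 26·3650401 + 75·3·421512 = 189750626; y_5 = 26·421512 + 3·3650401 = 21910515.
Step 3: Verify x_5² - 75·y_5² = 36005300067391876 - 36005300067391875 = 1 (should be 1). ✓

(x_1, y_1) = (26, 3); (x_5, y_5) = (189750626, 21910515).
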